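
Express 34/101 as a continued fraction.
[0; 2, 1, 33]

Euclidean algorithm steps:
34 = 0 × 101 + 34
101 = 2 × 34 + 33
34 = 1 × 33 + 1
33 = 33 × 1 + 0
Continued fraction: [0; 2, 1, 33]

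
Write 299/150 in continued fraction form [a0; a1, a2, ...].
[1; 1, 149]

Euclidean algorithm steps:
299 = 1 × 150 + 149
150 = 1 × 149 + 1
149 = 149 × 1 + 0
Continued fraction: [1; 1, 149]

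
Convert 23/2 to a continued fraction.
[11; 2]

Euclidean algorithm steps:
23 = 11 × 2 + 1
2 = 2 × 1 + 0
Continued fraction: [11; 2]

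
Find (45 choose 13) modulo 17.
0

Using Lucas' theorem:
Write n=45 and k=13 in base 17:
n in base 17: [2, 11]
k in base 17: [0, 13]
C(45,13) mod 17 = ∏ C(n_i, k_i) mod 17
Digit binomials (mod 17): C(2,0) = 1; C(11,13) = 0 (k_i > n_i)
Product: 1 × 0 = 0 ≡ 0 (mod 17)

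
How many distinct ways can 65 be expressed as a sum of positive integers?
2012558

p(n) counts ways to write n as a sum of positive integers (order ignored).
Euler's pentagonal recurrence: p(k) = p(k-1) + p(k-2) - p(k-5) - p(k-7) + p(k-12) + p(k-15) - ... (offsets j(3j∓1)/2, signs ++--, p(0)=1, p(<0)=0).
DP table for k = 0..64: p(0)=1, p(1)=1, p(2)=2, p(3)=3, p(4)=5, p(5)=7, p(6)=11, p(7)=15, p(8)=22, p(9)=30, p(10)=42, p(11)=56, p(12)=77, p(13)=101, p(14)=135, p(15)=176, p(16)=231, p(17)=297, p(18)=385, p(19)=490, p(20)=627, p(21)=792, p(22)=1002, p(23)=1255, p(24)=1575, p(25)=1958, p(26)=2436, p(27)=3010, p(28)=3718, p(29)=4565, p(30)=5604, p(31)=6842, p(32)=8349, p(33)=10143, p(34)=12310, p(35)=14883, p(36)=17977, p(37)=21637, p(38)=26015, p(39)=31185, p(40)=37338, p(41)=44583, p(42)=53174, p(43)=63261, p(44)=75175, p(45)=89134, p(46)=105558, p(47)=124754, p(48)=147273, p(49)=173525, p(50)=204226, p(51)=239943, p(52)=281589, p(53)=329931, p(54)=386155, p(55)=451276, p(56)=526823, p(57)=614154, p(58)=715220, p(59)=831820, p(60)=966467, p(61)=1121505, p(62)=1300156, p(63)=1505499, p(64)=1741630.
Final step: p(65) = p(64) + p(63) - p(60) - p(58) + p(53) + p(50) - p(43) - p(39) + p(30) + p(25) - p(14) - p(8)
= 1741630 + 1505499 - 966467 - 715220 + 329931 + 204226 - 63261 - 31185 + 5604 + 1958 - 135 - 22
= 2012558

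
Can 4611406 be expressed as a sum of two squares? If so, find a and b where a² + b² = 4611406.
Not possible

Factorization: 4611406 = 2 × 29 × 43^3
By Fermat: n is sum of two squares iff every prime p ≡ 3 (mod 4) appears to even power.
Prime(s) ≡ 3 (mod 4) with odd exponent: [(43, 3)]
Therefore 4611406 cannot be expressed as a² + b².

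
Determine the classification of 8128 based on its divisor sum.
perfect

Proper divisors of 8128: sum = 1 + 2 + 4 + 8 + 16 + 32 + 64 + 127 + 254 + 508 + 1016 + 2032 + 4064 = 8128
Since 8128 = 8128, 8128 is perfect.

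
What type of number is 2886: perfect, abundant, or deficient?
abundant

Proper divisors of 2886: sum = 1 + 2 + 3 + 6 + 13 + 26 + 37 + 39 + 74 + 78 + 111 + 222 + 481 + 962 + 1443 = 3498
Since 3498 > 2886, 2886 is abundant.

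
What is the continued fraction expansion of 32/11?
[2; 1, 10]

Euclidean algorithm steps:
32 = 2 × 11 + 10
11 = 1 × 10 + 1
10 = 10 × 1 + 0
Continued fraction: [2; 1, 10]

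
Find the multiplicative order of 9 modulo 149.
74

149 is prime, so ord(9) divides φ(149) = 148.
Divisors of 148: 1, 2, 4, 37, 74, 148.
Repeated squaring: 9^1 ≡ 9, 9^2 ≡ 81, 9^4 ≡ 5, 9^8 ≡ 25, 9^16 ≡ 29, 9^32 ≡ 96, 9^64 ≡ 127, 9^128 ≡ 37 (mod 149).
Test 9^d mod 149 for each divisor d in increasing order:
9^1 ≡ 9
9^2 ≡ 81
9^4 ≡ 5
9^37 = 9^32·9^4·9^1 ≡ 148
9^74 = 9^64·9^8·9^2 ≡ 1  ← first divisor giving 1
The order is 74.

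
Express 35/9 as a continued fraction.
[3; 1, 8]

Euclidean algorithm steps:
35 = 3 × 9 + 8
9 = 1 × 8 + 1
8 = 8 × 1 + 0
Continued fraction: [3; 1, 8]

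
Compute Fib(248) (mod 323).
320

Matrix identity: Q^n = [[F_(n+1), F_n], [F_n, F_(n-1)]] with Q = [[1,1],[1,0]].
n = 248 = 11111000₂. Square-and-multiply, entries mod 323:
Q^1 = [[1,1],[1,0]]
Q^3 = (Q^1)²·Q = [[3,2],[2,1]]
Q^7 = (Q^3)²·Q = [[21,13],[13,8]]
Q^15 = (Q^7)²·Q = [[18,287],[287,54]]
Q^31 = (Q^15)²·Q = [[320,5],[5,315]]
Q^62 = (Q^31)² = [[34,268],[268,89]]
Q^124 = (Q^62)² = [[305,18],[18,287]]
Q^248 = (Q^124)² = [[2,320],[320,5]]
F_248 mod 323 = Q^248[0][1] = 320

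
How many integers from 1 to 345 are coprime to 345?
176

345 = 3 × 5 × 23
φ(n) = n × ∏(1 - 1/p) for each prime p dividing n
φ(345) = 345 × (1 - 1/3) × (1 - 1/5) × (1 - 1/23) = 176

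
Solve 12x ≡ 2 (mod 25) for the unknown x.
x ≡ 21 (mod 25)

gcd(12, 25) = 1, which divides 2, so solutions exist.
Find 12^(-1) mod 25 by the extended Euclidean algorithm:
25 = 2 × 12 + 1  ⟹  1 = (1)·25 + (-2)·12
So (-2)·12 ≡ 1 (mod 25), i.e. 12^(-1) ≡ -2 ≡ 23 (mod 25).
x ≡ 23 × 2 = 46 ≡ 21 (mod 25).
Check: 12 × 21 = 252 ≡ 2 (mod 25).
Unique solution: x ≡ 21 (mod 25)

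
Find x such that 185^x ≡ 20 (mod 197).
91

Baby-step giant-step with step n = ⌈√197⌉ = 15.
Baby steps 185^j mod 197 (j:value) for j=0..14: 0:1, 1:185, 2:144, 3:45, 4:51, 5:176, 6:55, 7:128, 8:40, 9:111, 10:47, 11:27, 12:70, 13:145, 14:33.
Giant-step multiplier: 185^(-15) ≡ 185^(196-15) = 185^181 ≡ 98 (mod 197).
Giant steps γ_i = 20·98^i mod 197: γ_0=20, γ_1=187, γ_2=5, γ_3=96, γ_4=149, γ_5=24, γ_6=185 (in table at j=1).
x = i·n + j = 6·15 + 1 = 91.
Check: 185^91 ≡ 20 (mod 197).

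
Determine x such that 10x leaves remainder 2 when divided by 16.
x ≡ 5 (mod 8)

gcd(10, 16) = 2, which divides 2, so solutions exist.
Divide through by 2: 5x ≡ 1 (mod 8).
Find 5^(-1) mod 8 by the extended Euclidean algorithm:
8 = 1 × 5 + 3  ⟹  3 = (1)·8 + (-1)·5
5 = 1 × 3 + 2  ⟹  2 = (-1)·8 + (2)·5
3 = 1 × 2 + 1  ⟹  1 = (2)·8 + (-3)·5
So (-3)·5 ≡ 1 (mod 8), i.e. 5^(-1) ≡ -3 ≡ 5 (mod 8).
x ≡ 5 × 1 = 5 ≡ 5 (mod 8).
Check: 10 × 5 = 50 ≡ 2 (mod 16).
x ≡ 5 (mod 8), giving 2 solutions mod 16.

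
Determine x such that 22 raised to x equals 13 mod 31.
13

Baby-step giant-step with step n = ⌈√31⌉ = 6.
Baby steps 22^j mod 31 (j:value) for j=0..5: 0:1, 1:22, 2:19, 3:15, 4:20, 5:6.
Giant-step multiplier: 22^(-6) ≡ 22^(30-6) = 22^24 ≡ 4 (mod 31).
Giant steps γ_i = 13·4^i mod 31: γ_0=13, γ_1=21, γ_2=22 (in table at j=1).
x = i·n + j = 2·6 + 1 = 13.
Check: 22^13 ≡ 13 (mod 31).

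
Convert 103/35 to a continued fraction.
[2; 1, 16, 2]

Euclidean algorithm steps:
103 = 2 × 35 + 33
35 = 1 × 33 + 2
33 = 16 × 2 + 1
2 = 2 × 1 + 0
Continued fraction: [2; 1, 16, 2]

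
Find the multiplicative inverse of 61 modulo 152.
5

gcd(61, 152) = 1, so the inverse exists.
Extended Euclidean algorithm on (152, 61):
152 = 2 × 61 + 30  ⟹  30 = (1)·152 + (-2)·61
61 = 2 × 30 + 1  ⟹  1 = (-2)·152 + (5)·61
So (5)·61 ≡ 1 (mod 152), i.e. 61^(-1) ≡ 5 (mod 152).
Check: 61 × 5 = 305 ≡ 1 (mod 152)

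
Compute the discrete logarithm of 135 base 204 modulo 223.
158

Baby-step giant-step with step n = ⌈√223⌉ = 15.
Baby steps 204^j mod 223 (j:value) for j=0..14: 0:1, 1:204, 2:138, 3:54, 4:89, 5:93, 6:17, 7:123, 8:116, 9:26, 10:175, 11:20, 12:66, 13:84, 14:188.
Giant-step multiplier: 204^(-15) ≡ 204^(222-15) = 204^207 ≡ 167 (mod 223).
Giant steps γ_i = 135·167^i mod 223: γ_0=135, γ_1=22, γ_2=106, γ_3=85, γ_4=146, γ_5=75, γ_6=37, γ_7=158, γ_8=72, γ_9=205, γ_10=116 (in table at j=8).
x = i·n + j = 10·15 + 8 = 158.
Check: 204^158 ≡ 135 (mod 223).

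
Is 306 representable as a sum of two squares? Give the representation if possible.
9² + 15² (a=9, b=15)

Factorization: 306 = 2 × 3^2 × 17
By Fermat: n is sum of two squares iff every prime p ≡ 3 (mod 4) appears to even power.
All primes ≡ 3 (mod 4) appear to even power.
Search a = 0, 1, 2, … for 306 - a² a perfect square: first hit at a = 9: 306 - 81 = 225 = 15².
306 = 9² + 15² = 81 + 225 ✓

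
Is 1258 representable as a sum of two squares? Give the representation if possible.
13² + 33² (a=13, b=33)

Factorization: 1258 = 2 × 17 × 37
By Fermat: n is sum of two squares iff every prime p ≡ 3 (mod 4) appears to even power.
All primes ≡ 3 (mod 4) appear to even power.
Search a = 0, 1, 2, … for 1258 - a² a perfect square: first hit at a = 13: 1258 - 169 = 1089 = 33².
1258 = 13² + 33² = 169 + 1089 ✓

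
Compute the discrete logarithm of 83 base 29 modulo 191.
137

Baby-step giant-step with step n = ⌈√191⌉ = 14.
Baby steps 29^j mod 191 (j:value) for j=0..13: 0:1, 1:29, 2:77, 3:132, 4:8, 5:41, 6:43, 7:101, 8:64, 9:137, 10:153, 11:44, 12:130, 13:141.
Giant-step multiplier: 29^(-14) ≡ 29^(190-14) = 29^176 ≡ 120 (mod 191).
Giant steps γ_i = 83·120^i mod 191: γ_0=83, γ_1=28, γ_2=113, γ_3=190, γ_4=71, γ_5=116, γ_6=168, γ_7=105, γ_8=185, γ_9=44 (in table at j=11).
x = i·n + j = 9·14 + 11 = 137.
Check: 29^137 ≡ 83 (mod 191).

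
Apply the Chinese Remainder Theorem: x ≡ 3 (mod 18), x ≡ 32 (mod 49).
669

Using Chinese Remainder Theorem:
M = 18 × 49 = 882
M1 = 49, M2 = 18
y1 = 49^(-1) mod 18 = 7
y2 = 18^(-1) mod 49 = 30
x = (3×49×7 + 32×18×30) mod 882 = 669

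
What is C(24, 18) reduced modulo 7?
0

Using Lucas' theorem:
Write n=24 and k=18 in base 7:
n in base 7: [3, 3]
k in base 7: [2, 4]
C(24,18) mod 7 = ∏ C(n_i, k_i) mod 7
Digit binomials (mod 7): C(3,2) = 3; C(3,4) = 0 (k_i > n_i)
Product: 3 × 0 = 0 ≡ 0 (mod 7)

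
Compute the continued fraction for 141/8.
[17; 1, 1, 1, 2]

Euclidean algorithm steps:
141 = 17 × 8 + 5
8 = 1 × 5 + 3
5 = 1 × 3 + 2
3 = 1 × 2 + 1
2 = 2 × 1 + 0
Continued fraction: [17; 1, 1, 1, 2]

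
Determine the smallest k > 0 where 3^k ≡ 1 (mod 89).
88

89 is prime, so ord(3) divides φ(89) = 88.
Divisors of 88: 1, 2, 4, 8, 11, 22, 44, 88.
Repeated squaring: 3^1 ≡ 3, 3^2 ≡ 9, 3^4 ≡ 81, 3^8 ≡ 64, 3^16 ≡ 2, 3^32 ≡ 4, 3^64 ≡ 16 (mod 89).
Test 3^d mod 89 for each divisor d in increasing order:
3^1 ≡ 3
3^2 ≡ 9
3^4 ≡ 81
3^8 ≡ 64
3^11 = 3^8·3^2·3^1 ≡ 37
3^22 = 3^16·3^4·3^2 ≡ 34
3^44 = 3^32·3^8·3^4 ≡ 88
3^88 = 3^64·3^16·3^8 ≡ 1  ← first divisor giving 1
The order is 88.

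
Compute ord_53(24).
13

53 is prime, so ord(24) divides φ(53) = 52.
Divisors of 52: 1, 2, 4, 13, 26, 52.
Repeated squaring: 24^1 ≡ 24, 24^2 ≡ 46, 24^4 ≡ 49, 24^8 ≡ 16, 24^16 ≡ 44, 24^32 ≡ 28 (mod 53).
Test 24^d mod 53 for each divisor d in increasing order:
24^1 ≡ 24
24^2 ≡ 46
24^4 ≡ 49
24^13 = 24^8·24^4·24^1 ≡ 1  ← first divisor giving 1
The order is 13.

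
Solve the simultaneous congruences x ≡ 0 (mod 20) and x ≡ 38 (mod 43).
640

Using Chinese Remainder Theorem:
M = 20 × 43 = 860
M1 = 43, M2 = 20
y1 = 43^(-1) mod 20 = 7
y2 = 20^(-1) mod 43 = 28
x = (0×43×7 + 38×20×28) mod 860 = 640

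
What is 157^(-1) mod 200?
93

gcd(157, 200) = 1, so the inverse exists.
Extended Euclidean algorithm on (200, 157):
200 = 1 × 157 + 43  ⟹  43 = (1)·200 + (-1)·157
157 = 3 × 43 + 28  ⟹  28 = (-3)·200 + (4)·157
43 = 1 × 28 + 15  ⟹  15 = (4)·200 + (-5)·157
28 = 1 × 15 + 13  ⟹  13 = (-7)·200 + (9)·157
15 = 1 × 13 + 2  ⟹  2 = (11)·200 + (-14)·157
13 = 6 × 2 + 1  ⟹  1 = (-73)·200 + (93)·157
So (93)·157 ≡ 1 (mod 200), i.e. 157^(-1) ≡ 93 (mod 200).
Check: 157 × 93 = 14601 ≡ 1 (mod 200)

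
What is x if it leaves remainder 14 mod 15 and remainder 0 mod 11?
44

Using Chinese Remainder Theorem:
M = 15 × 11 = 165
M1 = 11, M2 = 15
y1 = 11^(-1) mod 15 = 11
y2 = 15^(-1) mod 11 = 3
x = (14×11×11 + 0×15×3) mod 165 = 44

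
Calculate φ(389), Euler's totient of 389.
388

389 = 389
φ(n) = n × ∏(1 - 1/p) for each prime p dividing n
φ(389) = 389 × (1 - 1/389) = 388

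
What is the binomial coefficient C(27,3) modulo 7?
6

Using Lucas' theorem:
Write n=27 and k=3 in base 7:
n in base 7: [3, 6]
k in base 7: [0, 3]
C(27,3) mod 7 = ∏ C(n_i, k_i) mod 7
Digit binomials (mod 7): C(3,0) = 1; C(6,3) = 20 ≡ 6
Product: 1 × 6 = 6 ≡ 6 (mod 7)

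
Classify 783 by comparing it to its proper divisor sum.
deficient

Proper divisors of 783: sum = 1 + 3 + 9 + 27 + 29 + 87 + 261 = 417
Since 417 < 783, 783 is deficient.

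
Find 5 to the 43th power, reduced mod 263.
19

Repeated squaring. Binary of 43 = 101011.
5^1 ≡ 5 (mod 263); 5^2 ≡ 25 (mod 263); 5^4 ≡ 99 (mod 263); 5^8 ≡ 70 (mod 263); 5^16 ≡ 166 (mod 263); 5^32 ≡ 204 (mod 263)
5^43 = 5^1 × 5^2 × 5^8 × 5^32 ≡ 19 (mod 263)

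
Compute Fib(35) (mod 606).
509

Matrix identity: Q^n = [[F_(n+1), F_n], [F_n, F_(n-1)]] with Q = [[1,1],[1,0]].
n = 35 = 100011₂. Square-and-multiply, entries mod 606:
Q^1 = [[1,1],[1,0]]
Q^2 = (Q^1)² = [[2,1],[1,1]]
Q^4 = (Q^2)² = [[5,3],[3,2]]
Q^8 = (Q^4)² = [[34,21],[21,13]]
Q^17 = (Q^8)²·Q = [[160,385],[385,381]]
Q^35 = (Q^17)²·Q = [[330,509],[509,427]]
F_35 mod 606 = Q^35[0][1] = 509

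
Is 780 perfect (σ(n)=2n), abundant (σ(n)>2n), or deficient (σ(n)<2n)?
abundant

Proper divisors of 780: sum = 1 + 2 + 3 + 4 + 5 + 6 + 10 + 12 + ... + 156 + 195 + 260 + 390 (23 divisors) = 1572
Since 1572 > 780, 780 is abundant.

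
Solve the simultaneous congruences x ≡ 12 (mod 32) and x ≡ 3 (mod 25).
428

Using Chinese Remainder Theorem:
M = 32 × 25 = 800
M1 = 25, M2 = 32
y1 = 25^(-1) mod 32 = 9
y2 = 32^(-1) mod 25 = 18
x = (12×25×9 + 3×32×18) mod 800 = 428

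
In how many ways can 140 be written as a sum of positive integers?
15065878135

p(n) counts ways to write n as a sum of positive integers (order ignored).
Euler's pentagonal recurrence: p(k) = p(k-1) + p(k-2) - p(k-5) - p(k-7) + p(k-12) + p(k-15) - ... (offsets j(3j∓1)/2, signs ++--, p(0)=1, p(<0)=0).
DP table for k = 0..139: p(0)=1, p(1)=1, p(2)=2, p(3)=3, p(4)=5, p(5)=7, p(6)=11, p(7)=15, p(8)=22, p(9)=30, p(10)=42, p(11)=56, p(12)=77, p(13)=101, p(14)=135, p(15)=176, p(16)=231, p(17)=297, p(18)=385, p(19)=490, p(20)=627, p(21)=792, p(22)=1002, p(23)=1255, p(24)=1575, p(25)=1958, p(26)=2436, p(27)=3010, p(28)=3718, p(29)=4565, p(30)=5604, p(31)=6842, p(32)=8349, p(33)=10143, p(34)=12310, p(35)=14883, p(36)=17977, p(37)=21637, p(38)=26015, p(39)=31185, p(40)=37338, p(41)=44583, p(42)=53174, p(43)=63261, p(44)=75175, p(45)=89134, p(46)=105558, p(47)=124754, p(48)=147273, p(49)=173525, p(50)=204226, p(51)=239943, p(52)=281589, p(53)=329931, p(54)=386155, p(55)=451276, p(56)=526823, p(57)=614154, p(58)=715220, p(59)=831820, p(60)=966467, p(61)=1121505, p(62)=1300156, p(63)=1505499, p(64)=1741630, p(65)=2012558, p(66)=2323520, p(67)=2679689, p(68)=3087735, p(69)=3554345, p(70)=4087968, p(71)=4697205, p(72)=5392783, p(73)=6185689, p(74)=7089500, p(75)=8118264, p(76)=9289091, p(77)=10619863, p(78)=12132164, p(79)=13848650, p(80)=15796476, p(81)=18004327, p(82)=20506255, p(83)=23338469, p(84)=26543660, p(85)=30167357, p(86)=34262962, p(87)=38887673, p(88)=44108109, p(89)=49995925, p(90)=56634173, p(91)=64112359, p(92)=72533807, p(93)=82010177, p(94)=92669720, p(95)=104651419, p(96)=118114304, p(97)=133230930, p(98)=150198136, p(99)=169229875, p(100)=190569292, p(101)=214481126, p(102)=241265379, p(103)=271248950, p(104)=304801365, p(105)=342325709, p(106)=384276336, p(107)=431149389, p(108)=483502844, p(109)=541946240, p(110)=607163746, p(111)=679903203, p(112)=761002156, p(113)=851376628, p(114)=952050665, p(115)=1064144451, p(116)=1188908248, p(117)=1327710076, p(118)=1482074143, p(119)=1653668665, p(120)=1844349560, p(121)=2056148051, p(122)=2291320912, p(123)=2552338241, p(124)=2841940500, p(125)=3163127352, p(126)=3519222692, p(127)=3913864295, p(128)=4351078600, p(129)=4835271870, p(130)=5371315400, p(131)=5964539504, p(132)=6620830889, p(133)=7346629512, p(134)=8149040695, p(135)=9035836076, p(136)=10015581680, p(137)=11097645016, p(138)=12292341831, p(139)=13610949895.
Final step: p(140) = p(139) + p(138) - p(135) - p(133) + p(128) + p(125) - p(118) - p(114) + p(105) + p(100) - p(89) - p(83) + p(70) + p(63) - p(48) - p(40) + p(23) + p(14)
= 13610949895 + 12292341831 - 9035836076 - 7346629512 + 4351078600 + 3163127352 - 1482074143 - 952050665 + 342325709 + 190569292 - 49995925 - 23338469 + 4087968 + 1505499 - 147273 - 37338 + 1255 + 135
= 15065878135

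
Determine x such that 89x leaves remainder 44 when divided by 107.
x ≡ 57 (mod 107)

gcd(89, 107) = 1, which divides 44, so solutions exist.
Find 89^(-1) mod 107 by the extended Euclidean algorithm:
107 = 1 × 89 + 18  ⟹  18 = (1)·107 + (-1)·89
89 = 4 × 18 + 17  ⟹  17 = (-4)·107 + (5)·89
18 = 1 × 17 + 1  ⟹  1 = (5)·107 + (-6)·89
So (-6)·89 ≡ 1 (mod 107), i.e. 89^(-1) ≡ -6 ≡ 101 (mod 107).
x ≡ 101 × 44 = 4444 ≡ 57 (mod 107).
Check: 89 × 57 = 5073 ≡ 44 (mod 107).
Unique solution: x ≡ 57 (mod 107)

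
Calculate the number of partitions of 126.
3519222692

p(n) counts ways to write n as a sum of positive integers (order ignored).
Euler's pentagonal recurrence: p(k) = p(k-1) + p(k-2) - p(k-5) - p(k-7) + p(k-12) + p(k-15) - ... (offsets j(3j∓1)/2, signs ++--, p(0)=1, p(<0)=0).
DP table for k = 0..125: p(0)=1, p(1)=1, p(2)=2, p(3)=3, p(4)=5, p(5)=7, p(6)=11, p(7)=15, p(8)=22, p(9)=30, p(10)=42, p(11)=56, p(12)=77, p(13)=101, p(14)=135, p(15)=176, p(16)=231, p(17)=297, p(18)=385, p(19)=490, p(20)=627, p(21)=792, p(22)=1002, p(23)=1255, p(24)=1575, p(25)=1958, p(26)=2436, p(27)=3010, p(28)=3718, p(29)=4565, p(30)=5604, p(31)=6842, p(32)=8349, p(33)=10143, p(34)=12310, p(35)=14883, p(36)=17977, p(37)=21637, p(38)=26015, p(39)=31185, p(40)=37338, p(41)=44583, p(42)=53174, p(43)=63261, p(44)=75175, p(45)=89134, p(46)=105558, p(47)=124754, p(48)=147273, p(49)=173525, p(50)=204226, p(51)=239943, p(52)=281589, p(53)=329931, p(54)=386155, p(55)=451276, p(56)=526823, p(57)=614154, p(58)=715220, p(59)=831820, p(60)=966467, p(61)=1121505, p(62)=1300156, p(63)=1505499, p(64)=1741630, p(65)=2012558, p(66)=2323520, p(67)=2679689, p(68)=3087735, p(69)=3554345, p(70)=4087968, p(71)=4697205, p(72)=5392783, p(73)=6185689, p(74)=7089500, p(75)=8118264, p(76)=9289091, p(77)=10619863, p(78)=12132164, p(79)=13848650, p(80)=15796476, p(81)=18004327, p(82)=20506255, p(83)=23338469, p(84)=26543660, p(85)=30167357, p(86)=34262962, p(87)=38887673, p(88)=44108109, p(89)=49995925, p(90)=56634173, p(91)=64112359, p(92)=72533807, p(93)=82010177, p(94)=92669720, p(95)=104651419, p(96)=118114304, p(97)=133230930, p(98)=150198136, p(99)=169229875, p(100)=190569292, p(101)=214481126, p(102)=241265379, p(103)=271248950, p(104)=304801365, p(105)=342325709, p(106)=384276336, p(107)=431149389, p(108)=483502844, p(109)=541946240, p(110)=607163746, p(111)=679903203, p(112)=761002156, p(113)=851376628, p(114)=952050665, p(115)=1064144451, p(116)=1188908248, p(117)=1327710076, p(118)=1482074143, p(119)=1653668665, p(120)=1844349560, p(121)=2056148051, p(122)=2291320912, p(123)=2552338241, p(124)=2841940500, p(125)=3163127352.
Final step: p(126) = p(125) + p(124) - p(121) - p(119) + p(114) + p(111) - p(104) - p(100) + p(91) + p(86) - p(75) - p(69) + p(56) + p(49) - p(34) - p(26) + p(9) + p(0)
= 3163127352 + 2841940500 - 2056148051 - 1653668665 + 952050665 + 679903203 - 304801365 - 190569292 + 64112359 + 34262962 - 8118264 - 3554345 + 526823 + 173525 - 12310 - 2436 + 30 + 1
= 3519222692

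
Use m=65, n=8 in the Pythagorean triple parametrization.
(4161, 1040, 4289)

Euclid's formula: a = m² - n², b = 2mn, c = m² + n²
m = 65, n = 8
a = 65² - 8² = 4225 - 64 = 4161
b = 2 × 65 × 8 = 1040
c = 65² + 8² = 4225 + 64 = 4289
Verification: 4161² + 1040² = 17313921 + 1081600 = 18395521 = 4289² ✓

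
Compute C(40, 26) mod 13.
3

Using Lucas' theorem:
Write n=40 and k=26 in base 13:
n in base 13: [3, 1]
k in base 13: [2, 0]
C(40,26) mod 13 = ∏ C(n_i, k_i) mod 13
Digit binomials (mod 13): C(3,2) = 3; C(1,0) = 1
Product: 3 × 1 = 3 ≡ 3 (mod 13)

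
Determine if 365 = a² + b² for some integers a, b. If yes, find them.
2² + 19² (a=2, b=19)

Factorization: 365 = 5 × 73
By Fermat: n is sum of two squares iff every prime p ≡ 3 (mod 4) appears to even power.
All primes ≡ 3 (mod 4) appear to even power.
Search a = 0, 1, 2, … for 365 - a² a perfect square: first hit at a = 2: 365 - 4 = 361 = 19².
365 = 2² + 19² = 4 + 361 ✓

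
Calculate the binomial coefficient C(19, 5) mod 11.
1

Using Lucas' theorem:
Write n=19 and k=5 in base 11:
n in base 11: [1, 8]
k in base 11: [0, 5]
C(19,5) mod 11 = ∏ C(n_i, k_i) mod 11
Digit binomials (mod 11): C(1,0) = 1; C(8,5) = 56 ≡ 1
Product: 1 × 1 = 1 ≡ 1 (mod 11)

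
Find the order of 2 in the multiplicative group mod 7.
3

7 is prime, so ord(2) divides φ(7) = 6.
Divisors of 6: 1, 2, 3, 6.
Repeated squaring: 2^1 ≡ 2, 2^2 ≡ 4, 2^4 ≡ 2 (mod 7).
Test 2^d mod 7 for each divisor d in increasing order:
2^1 ≡ 2
2^2 ≡ 4
2^3 = 2^2·2^1 ≡ 1  ← first divisor giving 1
The order is 3.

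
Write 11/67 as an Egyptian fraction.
1/7 + 1/47 + 1/22043

Greedy algorithm:
11/67: ceiling(67/11) = 7, use 1/7
10/469: ceiling(469/10) = 47, use 1/47
1/22043: ceiling(22043/1) = 22043, use 1/22043
Result: 11/67 = 1/7 + 1/47 + 1/22043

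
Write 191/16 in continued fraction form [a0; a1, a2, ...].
[11; 1, 15]

Euclidean algorithm steps:
191 = 11 × 16 + 15
16 = 1 × 15 + 1
15 = 15 × 1 + 0
Continued fraction: [11; 1, 15]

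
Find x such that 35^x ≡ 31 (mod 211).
205

Baby-step giant-step with step n = ⌈√211⌉ = 15.
Baby steps 35^j mod 211 (j:value) for j=0..14: 0:1, 1:35, 2:170, 3:42, 4:204, 5:177, 6:76, 7:128, 8:49, 9:27, 10:101, 11:159, 12:79, 13:22, 14:137.
Giant-step multiplier: 35^(-15) ≡ 35^(210-15) = 35^195 ≡ 40 (mod 211).
Giant steps γ_i = 31·40^i mod 211: γ_0=31, γ_1=185, γ_2=15, γ_3=178, γ_4=157, γ_5=161, γ_6=110, γ_7=180, γ_8=26, γ_9=196, γ_10=33, γ_11=54, γ_12=50, γ_13=101 (in table at j=10).
x = i·n + j = 13·15 + 10 = 205.
Check: 35^205 ≡ 31 (mod 211).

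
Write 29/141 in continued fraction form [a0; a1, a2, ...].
[0; 4, 1, 6, 4]

Euclidean algorithm steps:
29 = 0 × 141 + 29
141 = 4 × 29 + 25
29 = 1 × 25 + 4
25 = 6 × 4 + 1
4 = 4 × 1 + 0
Continued fraction: [0; 4, 1, 6, 4]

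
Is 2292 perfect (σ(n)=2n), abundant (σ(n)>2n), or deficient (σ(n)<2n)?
abundant

Proper divisors of 2292: sum = 1 + 2 + 3 + 4 + 6 + 12 + 191 + 382 + 573 + 764 + 1146 = 3084
Since 3084 > 2292, 2292 is abundant.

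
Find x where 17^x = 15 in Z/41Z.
29

Baby-step giant-step with step n = ⌈√41⌉ = 7.
Baby steps 17^j mod 41 (j:value) for j=0..6: 0:1, 1:17, 2:2, 3:34, 4:4, 5:27, 6:8.
Giant-step multiplier: 17^(-7) ≡ 17^(40-7) = 17^33 ≡ 19 (mod 41).
Giant steps γ_i = 15·19^i mod 41: γ_0=15, γ_1=39, γ_2=3, γ_3=16, γ_4=17 (in table at j=1).
x = i·n + j = 4·7 + 1 = 29.
Check: 17^29 ≡ 15 (mod 41).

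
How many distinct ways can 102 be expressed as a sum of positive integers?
241265379

p(n) counts ways to write n as a sum of positive integers (order ignored).
Euler's pentagonal recurrence: p(k) = p(k-1) + p(k-2) - p(k-5) - p(k-7) + p(k-12) + p(k-15) - ... (offsets j(3j∓1)/2, signs ++--, p(0)=1, p(<0)=0).
DP table for k = 0..101: p(0)=1, p(1)=1, p(2)=2, p(3)=3, p(4)=5, p(5)=7, p(6)=11, p(7)=15, p(8)=22, p(9)=30, p(10)=42, p(11)=56, p(12)=77, p(13)=101, p(14)=135, p(15)=176, p(16)=231, p(17)=297, p(18)=385, p(19)=490, p(20)=627, p(21)=792, p(22)=1002, p(23)=1255, p(24)=1575, p(25)=1958, p(26)=2436, p(27)=3010, p(28)=3718, p(29)=4565, p(30)=5604, p(31)=6842, p(32)=8349, p(33)=10143, p(34)=12310, p(35)=14883, p(36)=17977, p(37)=21637, p(38)=26015, p(39)=31185, p(40)=37338, p(41)=44583, p(42)=53174, p(43)=63261, p(44)=75175, p(45)=89134, p(46)=105558, p(47)=124754, p(48)=147273, p(49)=173525, p(50)=204226, p(51)=239943, p(52)=281589, p(53)=329931, p(54)=386155, p(55)=451276, p(56)=526823, p(57)=614154, p(58)=715220, p(59)=831820, p(60)=966467, p(61)=1121505, p(62)=1300156, p(63)=1505499, p(64)=1741630, p(65)=2012558, p(66)=2323520, p(67)=2679689, p(68)=3087735, p(69)=3554345, p(70)=4087968, p(71)=4697205, p(72)=5392783, p(73)=6185689, p(74)=7089500, p(75)=8118264, p(76)=9289091, p(77)=10619863, p(78)=12132164, p(79)=13848650, p(80)=15796476, p(81)=18004327, p(82)=20506255, p(83)=23338469, p(84)=26543660, p(85)=30167357, p(86)=34262962, p(87)=38887673, p(88)=44108109, p(89)=49995925, p(90)=56634173, p(91)=64112359, p(92)=72533807, p(93)=82010177, p(94)=92669720, p(95)=104651419, p(96)=118114304, p(97)=133230930, p(98)=150198136, p(99)=169229875, p(100)=190569292, p(101)=214481126.
Final step: p(102) = p(101) + p(100) - p(97) - p(95) + p(90) + p(87) - p(80) - p(76) + p(67) + p(62) - p(51) - p(45) + p(32) + p(25) - p(10) - p(2)
= 214481126 + 190569292 - 133230930 - 104651419 + 56634173 + 38887673 - 15796476 - 9289091 + 2679689 + 1300156 - 239943 - 89134 + 8349 + 1958 - 42 - 2
= 241265379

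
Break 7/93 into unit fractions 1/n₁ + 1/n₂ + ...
1/14 + 1/261 + 1/113274

Greedy algorithm:
7/93: ceiling(93/7) = 14, use 1/14
5/1302: ceiling(1302/5) = 261, use 1/261
1/113274: ceiling(113274/1) = 113274, use 1/113274
Result: 7/93 = 1/14 + 1/261 + 1/113274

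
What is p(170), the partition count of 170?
274768617130

p(n) counts ways to write n as a sum of positive integers (order ignored).
Euler's pentagonal recurrence: p(k) = p(k-1) + p(k-2) - p(k-5) - p(k-7) + p(k-12) + p(k-15) - ... (offsets j(3j∓1)/2, signs ++--, p(0)=1, p(<0)=0).
DP table for k = 0..169: p(0)=1, p(1)=1, p(2)=2, p(3)=3, p(4)=5, p(5)=7, p(6)=11, p(7)=15, p(8)=22, p(9)=30, p(10)=42, p(11)=56, p(12)=77, p(13)=101, p(14)=135, p(15)=176, p(16)=231, p(17)=297, p(18)=385, p(19)=490, p(20)=627, p(21)=792, p(22)=1002, p(23)=1255, p(24)=1575, p(25)=1958, p(26)=2436, p(27)=3010, p(28)=3718, p(29)=4565, p(30)=5604, p(31)=6842, p(32)=8349, p(33)=10143, p(34)=12310, p(35)=14883, p(36)=17977, p(37)=21637, p(38)=26015, p(39)=31185, p(40)=37338, p(41)=44583, p(42)=53174, p(43)=63261, p(44)=75175, p(45)=89134, p(46)=105558, p(47)=124754, p(48)=147273, p(49)=173525, p(50)=204226, p(51)=239943, p(52)=281589, p(53)=329931, p(54)=386155, p(55)=451276, p(56)=526823, p(57)=614154, p(58)=715220, p(59)=831820, p(60)=966467, p(61)=1121505, p(62)=1300156, p(63)=1505499, p(64)=1741630, p(65)=2012558, p(66)=2323520, p(67)=2679689, p(68)=3087735, p(69)=3554345, p(70)=4087968, p(71)=4697205, p(72)=5392783, p(73)=6185689, p(74)=7089500, p(75)=8118264, p(76)=9289091, p(77)=10619863, p(78)=12132164, p(79)=13848650, p(80)=15796476, p(81)=18004327, p(82)=20506255, p(83)=23338469, p(84)=26543660, p(85)=30167357, p(86)=34262962, p(87)=38887673, p(88)=44108109, p(89)=49995925, p(90)=56634173, p(91)=64112359, p(92)=72533807, p(93)=82010177, p(94)=92669720, p(95)=104651419, p(96)=118114304, p(97)=133230930, p(98)=150198136, p(99)=169229875, p(100)=190569292, p(101)=214481126, p(102)=241265379, p(103)=271248950, p(104)=304801365, p(105)=342325709, p(106)=384276336, p(107)=431149389, p(108)=483502844, p(109)=541946240, p(110)=607163746, p(111)=679903203, p(112)=761002156, p(113)=851376628, p(114)=952050665, p(115)=1064144451, p(116)=1188908248, p(117)=1327710076, p(118)=1482074143, p(119)=1653668665, p(120)=1844349560, p(121)=2056148051, p(122)=2291320912, p(123)=2552338241, p(124)=2841940500, p(125)=3163127352, p(126)=3519222692, p(127)=3913864295, p(128)=4351078600, p(129)=4835271870, p(130)=5371315400, p(131)=5964539504, p(132)=6620830889, p(133)=7346629512, p(134)=8149040695, p(135)=9035836076, p(136)=10015581680, p(137)=11097645016, p(138)=12292341831, p(139)=13610949895, p(140)=15065878135, p(141)=16670689208, p(142)=18440293320, p(143)=20390982757, p(144)=22540654445, p(145)=24908858009, p(146)=27517052599, p(147)=30388671978, p(148)=33549419497, p(149)=37027355200, p(150)=40853235313, p(151)=45060624582, p(152)=49686288421, p(153)=54770336324, p(154)=60356673280, p(155)=66493182097, p(156)=73232243759, p(157)=80630964769, p(158)=88751778802, p(159)=97662728555, p(160)=107438159466, p(161)=118159068427, p(162)=129913904637, p(163)=142798995930, p(164)=156919475295, p(165)=172389800255, p(166)=189334822579, p(167)=207890420102, p(168)=228204732751, p(169)=250438925115.
Final step: p(170) = p(169) + p(168) - p(165) - p(163) + p(158) + p(155) - p(148) - p(144) + p(135) + p(130) - p(119) - p(113) + p(100) + p(93) - p(78) - p(70) + p(53) + p(44) - p(25) - p(15)
= 250438925115 + 228204732751 - 172389800255 - 142798995930 + 88751778802 + 66493182097 - 33549419497 - 22540654445 + 9035836076 + 5371315400 - 1653668665 - 851376628 + 190569292 + 82010177 - 12132164 - 4087968 + 329931 + 75175 - 1958 - 176
= 274768617130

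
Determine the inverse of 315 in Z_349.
195

gcd(315, 349) = 1, so the inverse exists.
Extended Euclidean algorithm on (349, 315):
349 = 1 × 315 + 34  ⟹  34 = (1)·349 + (-1)·315
315 = 9 × 34 + 9  ⟹  9 = (-9)·349 + (10)·315
34 = 3 × 9 + 7  ⟹  7 = (28)·349 + (-31)·315
9 = 1 × 7 + 2  ⟹  2 = (-37)·349 + (41)·315
7 = 3 × 2 + 1  ⟹  1 = (139)·349 + (-154)·315
So (-154)·315 ≡ 1 (mod 349), i.e. 315^(-1) ≡ -154 ≡ 195 (mod 349).
Check: 315 × 195 = 61425 ≡ 1 (mod 349)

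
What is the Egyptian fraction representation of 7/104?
1/15 + 1/1560

Greedy algorithm:
7/104: ceiling(104/7) = 15, use 1/15
1/1560: ceiling(1560/1) = 1560, use 1/1560
Result: 7/104 = 1/15 + 1/1560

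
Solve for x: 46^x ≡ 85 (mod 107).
50

Baby-step giant-step with step n = ⌈√107⌉ = 11.
Baby steps 46^j mod 107 (j:value) for j=0..10: 0:1, 1:46, 2:83, 3:73, 4:41, 5:67, 6:86, 7:104, 8:76, 9:72, 10:102.
Giant-step multiplier: 46^(-11) ≡ 46^(106-11) = 46^95 ≡ 20 (mod 107).
Giant steps γ_i = 85·20^i mod 107: γ_0=85, γ_1=95, γ_2=81, γ_3=15, γ_4=86 (in table at j=6).
x = i·n + j = 4·11 + 6 = 50.
Check: 46^50 ≡ 85 (mod 107).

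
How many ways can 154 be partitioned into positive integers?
60356673280

p(n) counts ways to write n as a sum of positive integers (order ignored).
Euler's pentagonal recurrence: p(k) = p(k-1) + p(k-2) - p(k-5) - p(k-7) + p(k-12) + p(k-15) - ... (offsets j(3j∓1)/2, signs ++--, p(0)=1, p(<0)=0).
DP table for k = 0..153: p(0)=1, p(1)=1, p(2)=2, p(3)=3, p(4)=5, p(5)=7, p(6)=11, p(7)=15, p(8)=22, p(9)=30, p(10)=42, p(11)=56, p(12)=77, p(13)=101, p(14)=135, p(15)=176, p(16)=231, p(17)=297, p(18)=385, p(19)=490, p(20)=627, p(21)=792, p(22)=1002, p(23)=1255, p(24)=1575, p(25)=1958, p(26)=2436, p(27)=3010, p(28)=3718, p(29)=4565, p(30)=5604, p(31)=6842, p(32)=8349, p(33)=10143, p(34)=12310, p(35)=14883, p(36)=17977, p(37)=21637, p(38)=26015, p(39)=31185, p(40)=37338, p(41)=44583, p(42)=53174, p(43)=63261, p(44)=75175, p(45)=89134, p(46)=105558, p(47)=124754, p(48)=147273, p(49)=173525, p(50)=204226, p(51)=239943, p(52)=281589, p(53)=329931, p(54)=386155, p(55)=451276, p(56)=526823, p(57)=614154, p(58)=715220, p(59)=831820, p(60)=966467, p(61)=1121505, p(62)=1300156, p(63)=1505499, p(64)=1741630, p(65)=2012558, p(66)=2323520, p(67)=2679689, p(68)=3087735, p(69)=3554345, p(70)=4087968, p(71)=4697205, p(72)=5392783, p(73)=6185689, p(74)=7089500, p(75)=8118264, p(76)=9289091, p(77)=10619863, p(78)=12132164, p(79)=13848650, p(80)=15796476, p(81)=18004327, p(82)=20506255, p(83)=23338469, p(84)=26543660, p(85)=30167357, p(86)=34262962, p(87)=38887673, p(88)=44108109, p(89)=49995925, p(90)=56634173, p(91)=64112359, p(92)=72533807, p(93)=82010177, p(94)=92669720, p(95)=104651419, p(96)=118114304, p(97)=133230930, p(98)=150198136, p(99)=169229875, p(100)=190569292, p(101)=214481126, p(102)=241265379, p(103)=271248950, p(104)=304801365, p(105)=342325709, p(106)=384276336, p(107)=431149389, p(108)=483502844, p(109)=541946240, p(110)=607163746, p(111)=679903203, p(112)=761002156, p(113)=851376628, p(114)=952050665, p(115)=1064144451, p(116)=1188908248, p(117)=1327710076, p(118)=1482074143, p(119)=1653668665, p(120)=1844349560, p(121)=2056148051, p(122)=2291320912, p(123)=2552338241, p(124)=2841940500, p(125)=3163127352, p(126)=3519222692, p(127)=3913864295, p(128)=4351078600, p(129)=4835271870, p(130)=5371315400, p(131)=5964539504, p(132)=6620830889, p(133)=7346629512, p(134)=8149040695, p(135)=9035836076, p(136)=10015581680, p(137)=11097645016, p(138)=12292341831, p(139)=13610949895, p(140)=15065878135, p(141)=16670689208, p(142)=18440293320, p(143)=20390982757, p(144)=22540654445, p(145)=24908858009, p(146)=27517052599, p(147)=30388671978, p(148)=33549419497, p(149)=37027355200, p(150)=40853235313, p(151)=45060624582, p(152)=49686288421, p(153)=54770336324.
Final step: p(154) = p(153) + p(152) - p(149) - p(147) + p(142) + p(139) - p(132) - p(128) + p(119) + p(114) - p(103) - p(97) + p(84) + p(77) - p(62) - p(54) + p(37) + p(28) - p(9)
= 54770336324 + 49686288421 - 37027355200 - 30388671978 + 18440293320 + 13610949895 - 6620830889 - 4351078600 + 1653668665 + 952050665 - 271248950 - 133230930 + 26543660 + 10619863 - 1300156 - 386155 + 21637 + 3718 - 30
= 60356673280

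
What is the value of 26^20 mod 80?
16

Repeated squaring. Binary of 20 = 10100.
26^1 ≡ 26 (mod 80); 26^2 ≡ 36 (mod 80); 26^4 ≡ 16 (mod 80); 26^8 ≡ 16 (mod 80); 26^16 ≡ 16 (mod 80)
26^20 = 26^4 × 26^16 ≡ 16 (mod 80)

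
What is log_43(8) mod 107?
27

Baby-step giant-step with step n = ⌈√107⌉ = 11.
Baby steps 43^j mod 107 (j:value) for j=0..10: 0:1, 1:43, 2:30, 3:6, 4:44, 5:73, 6:36, 7:50, 8:10, 9:2, 10:86.
Giant-step multiplier: 43^(-11) ≡ 43^(106-11) = 43^95 ≡ 66 (mod 107).
Giant steps γ_i = 8·66^i mod 107: γ_0=8, γ_1=100, γ_2=73 (in table at j=5).
x = i·n + j = 2·11 + 5 = 27.
Check: 43^27 ≡ 8 (mod 107).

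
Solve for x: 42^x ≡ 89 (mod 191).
113

Baby-step giant-step with step n = ⌈√191⌉ = 14.
Baby steps 42^j mod 191 (j:value) for j=0..13: 0:1, 1:42, 2:45, 3:171, 4:115, 5:55, 6:18, 7:183, 8:46, 9:22, 10:160, 11:35, 12:133, 13:47.
Giant-step multiplier: 42^(-14) ≡ 42^(190-14) = 42^176 ≡ 3 (mod 191).
Giant steps γ_i = 89·3^i mod 191: γ_0=89, γ_1=76, γ_2=37, γ_3=111, γ_4=142, γ_5=44, γ_6=132, γ_7=14, γ_8=42 (in table at j=1).
x = i·n + j = 8·14 + 1 = 113.
Check: 42^113 ≡ 89 (mod 191).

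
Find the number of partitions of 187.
1280011042268

p(n) counts ways to write n as a sum of positive integers (order ignored).
Euler's pentagonal recurrence: p(k) = p(k-1) + p(k-2) - p(k-5) - p(k-7) + p(k-12) + p(k-15) - ... (offsets j(3j∓1)/2, signs ++--, p(0)=1, p(<0)=0).
DP table for k = 0..186: p(0)=1, p(1)=1, p(2)=2, p(3)=3, p(4)=5, p(5)=7, p(6)=11, p(7)=15, p(8)=22, p(9)=30, p(10)=42, p(11)=56, p(12)=77, p(13)=101, p(14)=135, p(15)=176, p(16)=231, p(17)=297, p(18)=385, p(19)=490, p(20)=627, p(21)=792, p(22)=1002, p(23)=1255, p(24)=1575, p(25)=1958, p(26)=2436, p(27)=3010, p(28)=3718, p(29)=4565, p(30)=5604, p(31)=6842, p(32)=8349, p(33)=10143, p(34)=12310, p(35)=14883, p(36)=17977, p(37)=21637, p(38)=26015, p(39)=31185, p(40)=37338, p(41)=44583, p(42)=53174, p(43)=63261, p(44)=75175, p(45)=89134, p(46)=105558, p(47)=124754, p(48)=147273, p(49)=173525, p(50)=204226, p(51)=239943, p(52)=281589, p(53)=329931, p(54)=386155, p(55)=451276, p(56)=526823, p(57)=614154, p(58)=715220, p(59)=831820, p(60)=966467, p(61)=1121505, p(62)=1300156, p(63)=1505499, p(64)=1741630, p(65)=2012558, p(66)=2323520, p(67)=2679689, p(68)=3087735, p(69)=3554345, p(70)=4087968, p(71)=4697205, p(72)=5392783, p(73)=6185689, p(74)=7089500, p(75)=8118264, p(76)=9289091, p(77)=10619863, p(78)=12132164, p(79)=13848650, p(80)=15796476, p(81)=18004327, p(82)=20506255, p(83)=23338469, p(84)=26543660, p(85)=30167357, p(86)=34262962, p(87)=38887673, p(88)=44108109, p(89)=49995925, p(90)=56634173, p(91)=64112359, p(92)=72533807, p(93)=82010177, p(94)=92669720, p(95)=104651419, p(96)=118114304, p(97)=133230930, p(98)=150198136, p(99)=169229875, p(100)=190569292, p(101)=214481126, p(102)=241265379, p(103)=271248950, p(104)=304801365, p(105)=342325709, p(106)=384276336, p(107)=431149389, p(108)=483502844, p(109)=541946240, p(110)=607163746, p(111)=679903203, p(112)=761002156, p(113)=851376628, p(114)=952050665, p(115)=1064144451, p(116)=1188908248, p(117)=1327710076, p(118)=1482074143, p(119)=1653668665, p(120)=1844349560, p(121)=2056148051, p(122)=2291320912, p(123)=2552338241, p(124)=2841940500, p(125)=3163127352, p(126)=3519222692, p(127)=3913864295, p(128)=4351078600, p(129)=4835271870, p(130)=5371315400, p(131)=5964539504, p(132)=6620830889, p(133)=7346629512, p(134)=8149040695, p(135)=9035836076, p(136)=10015581680, p(137)=11097645016, p(138)=12292341831, p(139)=13610949895, p(140)=15065878135, p(141)=16670689208, p(142)=18440293320, p(143)=20390982757, p(144)=22540654445, p(145)=24908858009, p(146)=27517052599, p(147)=30388671978, p(148)=33549419497, p(149)=37027355200, p(150)=40853235313, p(151)=45060624582, p(152)=49686288421, p(153)=54770336324, p(154)=60356673280, p(155)=66493182097, p(156)=73232243759, p(157)=80630964769, p(158)=88751778802, p(159)=97662728555, p(160)=107438159466, p(161)=118159068427, p(162)=129913904637, p(163)=142798995930, p(164)=156919475295, p(165)=172389800255, p(166)=189334822579, p(167)=207890420102, p(168)=228204732751, p(169)=250438925115, p(170)=274768617130, p(171)=301384802048, p(172)=330495499613, p(173)=362326859895, p(174)=397125074750, p(175)=435157697830, p(176)=476715857290, p(177)=522115831195, p(178)=571701605655, p(179)=625846753120, p(180)=684957390936, p(181)=749474411781, p(182)=819876908323, p(183)=896684817527, p(184)=980462880430, p(185)=1071823774337, p(186)=1171432692373.
Final step: p(187) = p(186) + p(185) - p(182) - p(180) + p(175) + p(172) - p(165) - p(161) + p(152) + p(147) - p(136) - p(130) + p(117) + p(110) - p(95) - p(87) + p(70) + p(61) - p(42) - p(32) + p(11) + p(0)
= 1171432692373 + 1071823774337 - 819876908323 - 684957390936 + 435157697830 + 330495499613 - 172389800255 - 118159068427 + 49686288421 + 30388671978 - 10015581680 - 5371315400 + 1327710076 + 607163746 - 104651419 - 38887673 + 4087968 + 1121505 - 53174 - 8349 + 56 + 1
= 1280011042268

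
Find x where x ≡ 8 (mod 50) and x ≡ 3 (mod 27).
408

Using Chinese Remainder Theorem:
M = 50 × 27 = 1350
M1 = 27, M2 = 50
y1 = 27^(-1) mod 50 = 13
y2 = 50^(-1) mod 27 = 20
x = (8×27×13 + 3×50×20) mod 1350 = 408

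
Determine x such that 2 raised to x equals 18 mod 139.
83

Baby-step giant-step with step n = ⌈√139⌉ = 12.
Baby steps 2^j mod 139 (j:value) for j=0..11: 0:1, 1:2, 2:4, 3:8, 4:16, 5:32, 6:64, 7:128, 8:117, 9:95, 10:51, 11:102.
Giant-step multiplier: 2^(-12) ≡ 2^(138-12) = 2^126 ≡ 77 (mod 139).
Giant steps γ_i = 18·77^i mod 139: γ_0=18, γ_1=135, γ_2=109, γ_3=53, γ_4=50, γ_5=97, γ_6=102 (in table at j=11).
x = i·n + j = 6·12 + 11 = 83.
Check: 2^83 ≡ 18 (mod 139).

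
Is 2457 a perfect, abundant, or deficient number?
deficient

Proper divisors of 2457: sum = 1 + 3 + 7 + 9 + 13 + 21 + 27 + 39 + 63 + 91 + 117 + 189 + 273 + 351 + 819 = 2023
Since 2023 < 2457, 2457 is deficient.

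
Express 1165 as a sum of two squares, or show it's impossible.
3² + 34² (a=3, b=34)

Factorization: 1165 = 5 × 233
By Fermat: n is sum of two squares iff every prime p ≡ 3 (mod 4) appears to even power.
All primes ≡ 3 (mod 4) appear to even power.
Search a = 0, 1, 2, … for 1165 - a² a perfect square: first hit at a = 3: 1165 - 9 = 1156 = 34².
1165 = 3² + 34² = 9 + 1156 ✓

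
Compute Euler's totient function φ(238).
96

238 = 2 × 7 × 17
φ(n) = n × ∏(1 - 1/p) for each prime p dividing n
φ(238) = 238 × (1 - 1/2) × (1 - 1/7) × (1 - 1/17) = 96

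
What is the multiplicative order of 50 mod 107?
106

107 is prime, so ord(50) divides φ(107) = 106.
Divisors of 106: 1, 2, 53, 106.
Repeated squaring: 50^1 ≡ 50, 50^2 ≡ 39, 50^4 ≡ 23, 50^8 ≡ 101, 50^16 ≡ 36, 50^32 ≡ 12, 50^64 ≡ 37 (mod 107).
Test 50^d mod 107 for each divisor d in increasing order:
50^1 ≡ 50
50^2 ≡ 39
50^53 = 50^32·50^16·50^4·50^1 ≡ 106
50^106 = 50^64·50^32·50^8·50^2 ≡ 1  ← first divisor giving 1
The order is 106.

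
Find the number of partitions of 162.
129913904637

p(n) counts ways to write n as a sum of positive integers (order ignored).
Euler's pentagonal recurrence: p(k) = p(k-1) + p(k-2) - p(k-5) - p(k-7) + p(k-12) + p(k-15) - ... (offsets j(3j∓1)/2, signs ++--, p(0)=1, p(<0)=0).
DP table for k = 0..161: p(0)=1, p(1)=1, p(2)=2, p(3)=3, p(4)=5, p(5)=7, p(6)=11, p(7)=15, p(8)=22, p(9)=30, p(10)=42, p(11)=56, p(12)=77, p(13)=101, p(14)=135, p(15)=176, p(16)=231, p(17)=297, p(18)=385, p(19)=490, p(20)=627, p(21)=792, p(22)=1002, p(23)=1255, p(24)=1575, p(25)=1958, p(26)=2436, p(27)=3010, p(28)=3718, p(29)=4565, p(30)=5604, p(31)=6842, p(32)=8349, p(33)=10143, p(34)=12310, p(35)=14883, p(36)=17977, p(37)=21637, p(38)=26015, p(39)=31185, p(40)=37338, p(41)=44583, p(42)=53174, p(43)=63261, p(44)=75175, p(45)=89134, p(46)=105558, p(47)=124754, p(48)=147273, p(49)=173525, p(50)=204226, p(51)=239943, p(52)=281589, p(53)=329931, p(54)=386155, p(55)=451276, p(56)=526823, p(57)=614154, p(58)=715220, p(59)=831820, p(60)=966467, p(61)=1121505, p(62)=1300156, p(63)=1505499, p(64)=1741630, p(65)=2012558, p(66)=2323520, p(67)=2679689, p(68)=3087735, p(69)=3554345, p(70)=4087968, p(71)=4697205, p(72)=5392783, p(73)=6185689, p(74)=7089500, p(75)=8118264, p(76)=9289091, p(77)=10619863, p(78)=12132164, p(79)=13848650, p(80)=15796476, p(81)=18004327, p(82)=20506255, p(83)=23338469, p(84)=26543660, p(85)=30167357, p(86)=34262962, p(87)=38887673, p(88)=44108109, p(89)=49995925, p(90)=56634173, p(91)=64112359, p(92)=72533807, p(93)=82010177, p(94)=92669720, p(95)=104651419, p(96)=118114304, p(97)=133230930, p(98)=150198136, p(99)=169229875, p(100)=190569292, p(101)=214481126, p(102)=241265379, p(103)=271248950, p(104)=304801365, p(105)=342325709, p(106)=384276336, p(107)=431149389, p(108)=483502844, p(109)=541946240, p(110)=607163746, p(111)=679903203, p(112)=761002156, p(113)=851376628, p(114)=952050665, p(115)=1064144451, p(116)=1188908248, p(117)=1327710076, p(118)=1482074143, p(119)=1653668665, p(120)=1844349560, p(121)=2056148051, p(122)=2291320912, p(123)=2552338241, p(124)=2841940500, p(125)=3163127352, p(126)=3519222692, p(127)=3913864295, p(128)=4351078600, p(129)=4835271870, p(130)=5371315400, p(131)=5964539504, p(132)=6620830889, p(133)=7346629512, p(134)=8149040695, p(135)=9035836076, p(136)=10015581680, p(137)=11097645016, p(138)=12292341831, p(139)=13610949895, p(140)=15065878135, p(141)=16670689208, p(142)=18440293320, p(143)=20390982757, p(144)=22540654445, p(145)=24908858009, p(146)=27517052599, p(147)=30388671978, p(148)=33549419497, p(149)=37027355200, p(150)=40853235313, p(151)=45060624582, p(152)=49686288421, p(153)=54770336324, p(154)=60356673280, p(155)=66493182097, p(156)=73232243759, p(157)=80630964769, p(158)=88751778802, p(159)=97662728555, p(160)=107438159466, p(161)=118159068427.
Final step: p(162) = p(161) + p(160) - p(157) - p(155) + p(150) + p(147) - p(140) - p(136) + p(127) + p(122) - p(111) - p(105) + p(92) + p(85) - p(70) - p(62) + p(45) + p(36) - p(17) - p(7)
= 118159068427 + 107438159466 - 80630964769 - 66493182097 + 40853235313 + 30388671978 - 15065878135 - 10015581680 + 3913864295 + 2291320912 - 679903203 - 342325709 + 72533807 + 30167357 - 4087968 - 1300156 + 89134 + 17977 - 297 - 15
= 129913904637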